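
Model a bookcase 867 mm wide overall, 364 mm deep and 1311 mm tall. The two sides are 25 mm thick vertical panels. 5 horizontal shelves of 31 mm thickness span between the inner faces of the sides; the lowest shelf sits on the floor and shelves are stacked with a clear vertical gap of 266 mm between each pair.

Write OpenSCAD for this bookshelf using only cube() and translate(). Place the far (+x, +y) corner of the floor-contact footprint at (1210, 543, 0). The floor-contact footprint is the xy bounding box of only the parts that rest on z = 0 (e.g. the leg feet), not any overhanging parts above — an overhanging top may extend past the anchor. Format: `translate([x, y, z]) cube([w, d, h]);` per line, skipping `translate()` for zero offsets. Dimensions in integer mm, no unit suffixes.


translate([343, 179, 0]) cube([25, 364, 1311]);
translate([1185, 179, 0]) cube([25, 364, 1311]);
translate([368, 179, 0]) cube([817, 364, 31]);
translate([368, 179, 297]) cube([817, 364, 31]);
translate([368, 179, 594]) cube([817, 364, 31]);
translate([368, 179, 891]) cube([817, 364, 31]);
translate([368, 179, 1188]) cube([817, 364, 31]);


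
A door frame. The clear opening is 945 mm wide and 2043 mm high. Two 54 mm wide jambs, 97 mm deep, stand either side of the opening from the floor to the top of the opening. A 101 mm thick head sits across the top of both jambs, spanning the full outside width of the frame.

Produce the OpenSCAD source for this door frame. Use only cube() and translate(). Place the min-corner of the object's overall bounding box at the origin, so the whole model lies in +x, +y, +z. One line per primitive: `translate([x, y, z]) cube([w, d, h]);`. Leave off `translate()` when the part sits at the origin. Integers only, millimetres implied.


cube([54, 97, 2043]);
translate([999, 0, 0]) cube([54, 97, 2043]);
translate([0, 0, 2043]) cube([1053, 97, 101]);


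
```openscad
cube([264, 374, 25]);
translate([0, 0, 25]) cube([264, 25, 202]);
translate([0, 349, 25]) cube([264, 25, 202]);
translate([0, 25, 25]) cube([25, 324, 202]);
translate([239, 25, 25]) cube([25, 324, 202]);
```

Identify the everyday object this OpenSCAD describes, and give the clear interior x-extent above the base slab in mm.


An open box. The internal width is 214 mm.

A 264×374 base slab with four walls standing on it — an open box. The base is 264 mm wide and the walls are 25 mm thick, so the internal width is 264 − 2 × 25 = 214 mm.


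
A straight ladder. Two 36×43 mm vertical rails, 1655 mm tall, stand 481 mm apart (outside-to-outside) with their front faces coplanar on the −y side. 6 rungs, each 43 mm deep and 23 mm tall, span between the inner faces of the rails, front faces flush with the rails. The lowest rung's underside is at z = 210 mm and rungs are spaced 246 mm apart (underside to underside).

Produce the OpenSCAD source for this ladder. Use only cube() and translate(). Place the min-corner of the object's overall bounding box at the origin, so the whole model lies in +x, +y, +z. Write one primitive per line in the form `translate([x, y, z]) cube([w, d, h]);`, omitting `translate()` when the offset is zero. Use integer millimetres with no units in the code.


cube([36, 43, 1655]);
translate([445, 0, 0]) cube([36, 43, 1655]);
translate([36, 0, 210]) cube([409, 43, 23]);
translate([36, 0, 456]) cube([409, 43, 23]);
translate([36, 0, 702]) cube([409, 43, 23]);
translate([36, 0, 948]) cube([409, 43, 23]);
translate([36, 0, 1194]) cube([409, 43, 23]);
translate([36, 0, 1440]) cube([409, 43, 23]);


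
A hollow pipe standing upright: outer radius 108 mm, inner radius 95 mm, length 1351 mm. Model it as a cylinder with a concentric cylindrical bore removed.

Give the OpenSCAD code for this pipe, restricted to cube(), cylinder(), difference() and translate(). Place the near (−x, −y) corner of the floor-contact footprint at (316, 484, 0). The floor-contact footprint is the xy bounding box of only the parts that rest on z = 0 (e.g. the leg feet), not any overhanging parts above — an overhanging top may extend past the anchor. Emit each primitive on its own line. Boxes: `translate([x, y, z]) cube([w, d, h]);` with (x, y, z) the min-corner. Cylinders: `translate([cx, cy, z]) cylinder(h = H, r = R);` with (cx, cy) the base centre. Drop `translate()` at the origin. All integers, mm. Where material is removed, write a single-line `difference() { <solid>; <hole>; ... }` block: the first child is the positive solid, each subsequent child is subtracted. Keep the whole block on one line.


difference() { translate([424, 592, 0]) cylinder(h = 1351, r = 108); translate([424, 592, 0]) cylinder(h = 1351, r = 95); }


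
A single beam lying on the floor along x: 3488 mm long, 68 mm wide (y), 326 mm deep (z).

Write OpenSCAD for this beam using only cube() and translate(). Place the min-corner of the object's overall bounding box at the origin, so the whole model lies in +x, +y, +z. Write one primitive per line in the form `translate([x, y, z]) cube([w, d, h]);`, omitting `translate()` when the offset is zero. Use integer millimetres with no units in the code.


cube([3488, 68, 326]);


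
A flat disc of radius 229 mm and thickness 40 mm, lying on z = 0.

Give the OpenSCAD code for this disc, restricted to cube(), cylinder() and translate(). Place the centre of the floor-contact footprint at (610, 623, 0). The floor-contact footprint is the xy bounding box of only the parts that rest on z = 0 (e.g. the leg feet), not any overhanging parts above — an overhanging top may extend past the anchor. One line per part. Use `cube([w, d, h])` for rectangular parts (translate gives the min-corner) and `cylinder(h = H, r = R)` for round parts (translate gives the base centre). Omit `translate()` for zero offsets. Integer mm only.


translate([610, 623, 0]) cylinder(h = 40, r = 229);


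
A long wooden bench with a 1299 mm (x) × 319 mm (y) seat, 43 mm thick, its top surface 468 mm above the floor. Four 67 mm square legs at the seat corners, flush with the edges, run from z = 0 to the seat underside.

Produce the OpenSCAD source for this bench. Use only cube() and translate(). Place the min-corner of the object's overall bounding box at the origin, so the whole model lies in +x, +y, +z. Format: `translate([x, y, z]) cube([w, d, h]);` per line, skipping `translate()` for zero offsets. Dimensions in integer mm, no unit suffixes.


// leg_h = 468 − 43 = 425
translate([0, 0, 425]) cube([1299, 319, 43]);
cube([67, 67, 425]);
translate([0, 252, 0]) cube([67, 67, 425]);
translate([1232, 0, 0]) cube([67, 67, 425]);
translate([1232, 252, 0]) cube([67, 67, 425]);


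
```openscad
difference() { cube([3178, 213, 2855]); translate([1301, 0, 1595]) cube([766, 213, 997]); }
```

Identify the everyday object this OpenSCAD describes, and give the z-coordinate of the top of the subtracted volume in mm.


A wall with a window opening. The window head height is 2592 mm.

A wall with a rectangular opening subtracted — a window. Sill at z = 1595, opening 997 mm tall, so the head is at 1595 + 997 = 2592 mm.


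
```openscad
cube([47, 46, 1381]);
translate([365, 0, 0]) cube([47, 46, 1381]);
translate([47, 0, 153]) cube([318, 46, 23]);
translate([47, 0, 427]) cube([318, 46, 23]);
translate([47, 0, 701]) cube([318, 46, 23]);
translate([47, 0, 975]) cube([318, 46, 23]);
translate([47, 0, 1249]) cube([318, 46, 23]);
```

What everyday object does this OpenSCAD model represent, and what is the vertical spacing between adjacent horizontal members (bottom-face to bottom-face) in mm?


A ladder. The rung spacing is 274 mm.

Two tall 47×46 posts with 5 short bars between them — a ladder. Adjacent rungs sit at z = 153 and z = 427, so the spacing is 427 − 153 = 274 mm.


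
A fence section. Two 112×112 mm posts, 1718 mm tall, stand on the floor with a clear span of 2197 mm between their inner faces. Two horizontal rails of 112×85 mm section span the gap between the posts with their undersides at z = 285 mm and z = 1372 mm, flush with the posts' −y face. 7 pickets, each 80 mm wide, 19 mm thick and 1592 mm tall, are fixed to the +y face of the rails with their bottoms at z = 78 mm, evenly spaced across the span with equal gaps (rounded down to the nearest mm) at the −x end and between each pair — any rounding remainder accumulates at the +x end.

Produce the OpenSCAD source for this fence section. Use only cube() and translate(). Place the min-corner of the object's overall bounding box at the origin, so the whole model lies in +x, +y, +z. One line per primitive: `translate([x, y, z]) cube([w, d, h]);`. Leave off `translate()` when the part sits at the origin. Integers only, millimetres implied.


cube([112, 112, 1718]);
translate([2309, 0, 0]) cube([112, 112, 1718]);
translate([112, 0, 285]) cube([2197, 112, 85]);
translate([112, 0, 1372]) cube([2197, 112, 85]);
translate([316, 112, 78]) cube([80, 19, 1592]);
translate([600, 112, 78]) cube([80, 19, 1592]);
translate([884, 112, 78]) cube([80, 19, 1592]);
translate([1168, 112, 78]) cube([80, 19, 1592]);
translate([1452, 112, 78]) cube([80, 19, 1592]);
translate([1736, 112, 78]) cube([80, 19, 1592]);
translate([2020, 112, 78]) cube([80, 19, 1592]);


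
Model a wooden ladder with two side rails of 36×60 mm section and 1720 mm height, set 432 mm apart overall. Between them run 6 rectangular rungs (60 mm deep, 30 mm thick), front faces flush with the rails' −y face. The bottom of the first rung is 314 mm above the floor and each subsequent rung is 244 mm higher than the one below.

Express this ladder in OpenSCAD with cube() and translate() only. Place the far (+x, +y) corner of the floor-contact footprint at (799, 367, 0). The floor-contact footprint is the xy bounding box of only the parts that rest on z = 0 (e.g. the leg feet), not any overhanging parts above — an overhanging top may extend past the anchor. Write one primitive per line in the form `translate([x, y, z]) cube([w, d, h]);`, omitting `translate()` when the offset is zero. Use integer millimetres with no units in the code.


translate([367, 307, 0]) cube([36, 60, 1720]);
translate([763, 307, 0]) cube([36, 60, 1720]);
translate([403, 307, 314]) cube([360, 60, 30]);
translate([403, 307, 558]) cube([360, 60, 30]);
translate([403, 307, 802]) cube([360, 60, 30]);
translate([403, 307, 1046]) cube([360, 60, 30]);
translate([403, 307, 1290]) cube([360, 60, 30]);
translate([403, 307, 1534]) cube([360, 60, 30]);


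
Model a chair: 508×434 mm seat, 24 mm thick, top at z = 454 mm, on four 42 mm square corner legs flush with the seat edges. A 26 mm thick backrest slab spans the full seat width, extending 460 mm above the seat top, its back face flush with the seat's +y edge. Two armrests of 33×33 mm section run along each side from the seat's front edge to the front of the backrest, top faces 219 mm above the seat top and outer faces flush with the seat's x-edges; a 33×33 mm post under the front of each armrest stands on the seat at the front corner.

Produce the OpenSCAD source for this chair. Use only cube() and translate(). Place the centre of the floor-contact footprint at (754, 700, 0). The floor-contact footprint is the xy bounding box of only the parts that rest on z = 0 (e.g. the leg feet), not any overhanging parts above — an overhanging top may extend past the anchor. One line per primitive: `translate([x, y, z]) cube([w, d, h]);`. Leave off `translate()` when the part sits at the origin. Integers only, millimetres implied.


// leg_h = 454 - 24 = 430
// arm post h = 219 - 33 = 186
translate([500, 483, 430]) cube([508, 434, 24]);
translate([500, 483, 0]) cube([42, 42, 430]);
translate([966, 483, 0]) cube([42, 42, 430]);
translate([500, 875, 0]) cube([42, 42, 430]);
translate([966, 875, 0]) cube([42, 42, 430]);
translate([500, 891, 454]) cube([508, 26, 460]);
translate([500, 483, 640]) cube([33, 408, 33]);
translate([975, 483, 640]) cube([33, 408, 33]);
translate([500, 483, 454]) cube([33, 33, 186]);
translate([975, 483, 454]) cube([33, 33, 186]);


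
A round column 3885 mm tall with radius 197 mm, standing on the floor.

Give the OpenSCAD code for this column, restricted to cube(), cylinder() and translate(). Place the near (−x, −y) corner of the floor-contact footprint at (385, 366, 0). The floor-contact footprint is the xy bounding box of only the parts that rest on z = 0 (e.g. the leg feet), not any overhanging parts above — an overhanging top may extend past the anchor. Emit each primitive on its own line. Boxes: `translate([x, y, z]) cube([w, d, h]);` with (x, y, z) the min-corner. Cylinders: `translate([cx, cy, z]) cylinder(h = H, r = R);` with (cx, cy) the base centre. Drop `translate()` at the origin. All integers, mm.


translate([582, 563, 0]) cylinder(h = 3885, r = 197);


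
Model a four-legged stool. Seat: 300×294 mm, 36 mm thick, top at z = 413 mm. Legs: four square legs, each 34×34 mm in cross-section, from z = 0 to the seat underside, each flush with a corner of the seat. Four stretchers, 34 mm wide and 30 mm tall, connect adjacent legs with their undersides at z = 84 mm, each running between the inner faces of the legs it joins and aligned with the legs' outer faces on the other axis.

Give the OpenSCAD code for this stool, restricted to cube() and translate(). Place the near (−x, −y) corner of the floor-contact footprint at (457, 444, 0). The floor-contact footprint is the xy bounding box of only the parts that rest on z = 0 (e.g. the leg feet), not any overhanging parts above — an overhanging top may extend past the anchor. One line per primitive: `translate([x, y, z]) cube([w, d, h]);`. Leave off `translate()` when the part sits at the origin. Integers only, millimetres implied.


translate([457, 444, 377]) cube([300, 294, 36]);
translate([457, 444, 0]) cube([34, 34, 377]);
translate([723, 444, 0]) cube([34, 34, 377]);
translate([457, 704, 0]) cube([34, 34, 377]);
translate([723, 704, 0]) cube([34, 34, 377]);
translate([491, 444, 84]) cube([232, 34, 30]);
translate([491, 704, 84]) cube([232, 34, 30]);
translate([457, 478, 84]) cube([34, 226, 30]);
translate([723, 478, 84]) cube([34, 226, 30]);


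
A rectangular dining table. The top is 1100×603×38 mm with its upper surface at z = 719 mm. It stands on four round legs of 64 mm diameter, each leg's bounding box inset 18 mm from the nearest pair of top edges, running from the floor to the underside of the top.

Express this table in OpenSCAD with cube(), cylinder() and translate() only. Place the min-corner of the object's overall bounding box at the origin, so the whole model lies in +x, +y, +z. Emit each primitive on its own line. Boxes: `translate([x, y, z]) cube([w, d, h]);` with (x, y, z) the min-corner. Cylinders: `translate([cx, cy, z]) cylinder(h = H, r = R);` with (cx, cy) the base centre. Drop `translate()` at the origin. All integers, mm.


translate([0, 0, 681]) cube([1100, 603, 38]);
translate([50, 50, 0]) cylinder(h = 681, r = 32);
translate([1050, 50, 0]) cylinder(h = 681, r = 32);
translate([50, 553, 0]) cylinder(h = 681, r = 32);
translate([1050, 553, 0]) cylinder(h = 681, r = 32);


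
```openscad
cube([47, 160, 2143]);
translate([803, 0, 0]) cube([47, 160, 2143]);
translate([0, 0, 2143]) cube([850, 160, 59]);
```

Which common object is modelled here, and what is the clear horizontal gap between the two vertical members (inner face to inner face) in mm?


A door frame. The clear opening width is 756 mm.

Two 2143 mm tall posts with a header on top — a door frame. The left jamb is 47 mm wide at x = 0; the right jamb starts at x = 803. The clear opening is 803 − 47 = 756 mm.


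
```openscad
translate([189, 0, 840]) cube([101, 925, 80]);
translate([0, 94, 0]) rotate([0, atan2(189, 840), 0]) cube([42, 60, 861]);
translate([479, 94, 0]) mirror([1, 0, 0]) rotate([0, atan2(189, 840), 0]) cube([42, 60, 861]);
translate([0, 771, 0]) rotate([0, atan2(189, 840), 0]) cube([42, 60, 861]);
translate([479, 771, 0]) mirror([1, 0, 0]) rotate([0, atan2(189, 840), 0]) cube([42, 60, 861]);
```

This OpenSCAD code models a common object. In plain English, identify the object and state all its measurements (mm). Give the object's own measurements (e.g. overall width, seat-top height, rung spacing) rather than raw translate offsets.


A sawhorse. A 101×925×80 mm beam (x, y, z) sits on two A-frame leg pairs. Each pair is two raked legs of 42×60 mm section (60 mm along y) splaying symmetrically in x. Each leg rises 840 mm vertically over 189 mm of horizontal reach and is 861 mm long along its own axis. Every leg's outer bottom edge rests on the floor and its outer top edge meets a bottom edge of the beam — the left legs (tilting toward +x) meet the beam's −x bottom edge, the right legs (their mirror images, tilting toward −x) meet its +x bottom edge — so the leg tops tuck under the beam, the beam's underside is 840 mm above the floor, and the feet are 479 mm apart outside-to-outside with the beam centred between them. The two leg pairs are set in 94 mm from either end of the beam.


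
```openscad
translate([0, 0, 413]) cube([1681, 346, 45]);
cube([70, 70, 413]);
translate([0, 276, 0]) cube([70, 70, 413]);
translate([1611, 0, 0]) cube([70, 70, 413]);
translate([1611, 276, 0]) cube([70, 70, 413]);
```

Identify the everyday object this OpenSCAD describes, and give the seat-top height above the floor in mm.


A bench. The seat-top height is 458 mm.

A long slab on four corner posts — a bench. The slab sits at z = 413 with thickness 45, so the top is 413 + 45 = 458 mm.


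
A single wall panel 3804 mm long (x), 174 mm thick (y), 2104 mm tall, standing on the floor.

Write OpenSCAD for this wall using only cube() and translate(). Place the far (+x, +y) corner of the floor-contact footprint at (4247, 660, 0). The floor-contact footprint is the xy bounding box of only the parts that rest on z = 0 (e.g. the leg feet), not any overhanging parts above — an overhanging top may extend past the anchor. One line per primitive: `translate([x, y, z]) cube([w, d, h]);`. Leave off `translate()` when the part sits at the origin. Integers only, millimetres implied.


translate([443, 486, 0]) cube([3804, 174, 2104]);


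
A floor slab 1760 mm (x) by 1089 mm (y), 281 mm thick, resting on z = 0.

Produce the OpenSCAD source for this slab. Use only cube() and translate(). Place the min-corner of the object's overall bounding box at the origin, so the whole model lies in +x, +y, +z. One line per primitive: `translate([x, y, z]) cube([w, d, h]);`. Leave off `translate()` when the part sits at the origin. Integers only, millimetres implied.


cube([1760, 1089, 281]);


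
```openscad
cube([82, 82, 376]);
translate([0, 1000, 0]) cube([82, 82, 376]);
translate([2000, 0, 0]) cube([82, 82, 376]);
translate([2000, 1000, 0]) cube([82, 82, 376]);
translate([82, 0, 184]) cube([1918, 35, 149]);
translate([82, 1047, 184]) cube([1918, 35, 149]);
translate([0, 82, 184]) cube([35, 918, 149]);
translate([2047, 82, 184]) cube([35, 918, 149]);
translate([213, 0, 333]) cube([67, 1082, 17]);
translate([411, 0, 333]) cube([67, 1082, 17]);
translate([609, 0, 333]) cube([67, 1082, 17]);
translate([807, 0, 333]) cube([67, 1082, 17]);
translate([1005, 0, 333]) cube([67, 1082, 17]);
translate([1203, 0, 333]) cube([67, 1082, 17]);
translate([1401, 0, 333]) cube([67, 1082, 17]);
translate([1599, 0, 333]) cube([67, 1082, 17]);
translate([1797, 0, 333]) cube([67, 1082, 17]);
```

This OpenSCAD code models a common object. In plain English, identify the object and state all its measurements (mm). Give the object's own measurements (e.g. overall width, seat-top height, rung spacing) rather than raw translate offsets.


A bed frame 2082 mm long (x) by 1082 mm wide (y). Four 82×82 mm corner posts, 376 mm tall, at the corners of the footprint. Four rails of 35 mm thickness and 149 mm height run between adjacent posts with their undersides at z = 184 mm, their outer faces flush with the outside of the frame (the two x-running rails run between the posts' inner faces; the two y-running rails run between the posts' inner faces). 9 slats, each 67 mm wide (x) and 17 mm thick, lie across the top of the two x-running rails, running the full 1082 mm width of the frame in y; along x they sit between the end posts with a 131 mm gap after the −x posts and between neighbouring slats, leaving 136 mm before the +x posts.


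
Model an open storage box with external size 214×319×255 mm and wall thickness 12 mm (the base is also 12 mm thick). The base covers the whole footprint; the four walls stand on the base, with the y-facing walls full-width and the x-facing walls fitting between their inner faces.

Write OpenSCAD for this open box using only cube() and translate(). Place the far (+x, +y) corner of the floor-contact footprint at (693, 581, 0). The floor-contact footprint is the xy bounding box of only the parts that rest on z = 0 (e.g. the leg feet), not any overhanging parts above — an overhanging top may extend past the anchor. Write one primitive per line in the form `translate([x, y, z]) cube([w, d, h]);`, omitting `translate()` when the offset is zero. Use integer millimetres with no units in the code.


translate([479, 262, 0]) cube([214, 319, 12]);
translate([479, 262, 12]) cube([214, 12, 243]);
translate([479, 569, 12]) cube([214, 12, 243]);
translate([479, 274, 12]) cube([12, 295, 243]);
translate([681, 274, 12]) cube([12, 295, 243]);


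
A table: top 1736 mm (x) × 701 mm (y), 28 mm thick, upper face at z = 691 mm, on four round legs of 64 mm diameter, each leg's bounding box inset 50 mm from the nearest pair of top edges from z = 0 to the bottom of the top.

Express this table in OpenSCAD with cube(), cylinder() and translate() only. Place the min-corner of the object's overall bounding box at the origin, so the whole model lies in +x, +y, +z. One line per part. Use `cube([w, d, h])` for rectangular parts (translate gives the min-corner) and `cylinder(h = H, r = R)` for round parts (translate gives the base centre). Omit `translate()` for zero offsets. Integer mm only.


// leg_h = 691 - 28 = 663
translate([0, 0, 663]) cube([1736, 701, 28]);
translate([82, 82, 0]) cylinder(h = 663, r = 32);
translate([1654, 82, 0]) cylinder(h = 663, r = 32);
translate([82, 619, 0]) cylinder(h = 663, r = 32);
translate([1654, 619, 0]) cylinder(h = 663, r = 32);


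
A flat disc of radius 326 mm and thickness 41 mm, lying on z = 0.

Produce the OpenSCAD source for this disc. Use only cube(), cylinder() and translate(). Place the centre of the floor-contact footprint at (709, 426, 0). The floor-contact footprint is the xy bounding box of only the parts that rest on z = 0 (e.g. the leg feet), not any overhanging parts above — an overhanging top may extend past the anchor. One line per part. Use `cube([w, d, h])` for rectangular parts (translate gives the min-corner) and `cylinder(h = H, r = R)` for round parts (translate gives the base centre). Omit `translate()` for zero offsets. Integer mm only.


translate([709, 426, 0]) cylinder(h = 41, r = 326);


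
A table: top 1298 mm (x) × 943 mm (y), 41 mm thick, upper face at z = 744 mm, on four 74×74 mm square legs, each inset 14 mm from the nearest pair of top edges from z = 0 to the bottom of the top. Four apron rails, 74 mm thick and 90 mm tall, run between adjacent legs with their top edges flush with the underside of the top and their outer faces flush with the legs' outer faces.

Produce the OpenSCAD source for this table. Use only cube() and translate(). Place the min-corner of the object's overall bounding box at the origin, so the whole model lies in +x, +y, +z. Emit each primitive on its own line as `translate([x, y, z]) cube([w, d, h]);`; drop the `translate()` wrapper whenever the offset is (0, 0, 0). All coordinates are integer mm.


translate([0, 0, 703]) cube([1298, 943, 41]);
translate([14, 14, 0]) cube([74, 74, 703]);
translate([1210, 14, 0]) cube([74, 74, 703]);
translate([14, 855, 0]) cube([74, 74, 703]);
translate([1210, 855, 0]) cube([74, 74, 703]);
translate([88, 14, 613]) cube([1122, 74, 90]);
translate([88, 855, 613]) cube([1122, 74, 90]);
translate([14, 88, 613]) cube([74, 767, 90]);
translate([1210, 88, 613]) cube([74, 767, 90]);


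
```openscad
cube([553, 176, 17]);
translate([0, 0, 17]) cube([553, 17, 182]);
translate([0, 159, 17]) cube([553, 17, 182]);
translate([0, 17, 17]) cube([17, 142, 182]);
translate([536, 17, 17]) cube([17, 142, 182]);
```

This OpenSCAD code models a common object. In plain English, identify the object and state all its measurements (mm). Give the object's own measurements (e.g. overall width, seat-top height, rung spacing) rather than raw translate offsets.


An open-topped rectangular box: outside dimensions 553×176×199 mm, with a uniform wall and base thickness of 17 mm. The base is a full 553×176 slab on the floor; four walls sit on top of the base. The front and back walls (the −y and +y sides) span the full width; the two side walls fit between them.


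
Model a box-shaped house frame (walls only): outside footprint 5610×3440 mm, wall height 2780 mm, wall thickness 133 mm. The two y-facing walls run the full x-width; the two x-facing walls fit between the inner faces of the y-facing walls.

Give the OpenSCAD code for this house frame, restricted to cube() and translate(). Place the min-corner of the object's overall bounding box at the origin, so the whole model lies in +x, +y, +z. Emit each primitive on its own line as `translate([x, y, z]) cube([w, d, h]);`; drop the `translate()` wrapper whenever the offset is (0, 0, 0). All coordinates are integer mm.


cube([5610, 133, 2780]);
translate([0, 3307, 0]) cube([5610, 133, 2780]);
translate([0, 133, 0]) cube([133, 3174, 2780]);
translate([5477, 133, 0]) cube([133, 3174, 2780]);


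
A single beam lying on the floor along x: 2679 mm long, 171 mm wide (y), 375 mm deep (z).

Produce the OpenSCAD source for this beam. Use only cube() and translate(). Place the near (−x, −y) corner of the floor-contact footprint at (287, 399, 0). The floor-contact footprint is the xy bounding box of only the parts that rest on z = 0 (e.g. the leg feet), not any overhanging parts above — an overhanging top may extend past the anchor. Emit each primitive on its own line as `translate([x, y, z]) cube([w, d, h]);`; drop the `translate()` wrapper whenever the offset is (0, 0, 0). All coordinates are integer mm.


translate([287, 399, 0]) cube([2679, 171, 375]);


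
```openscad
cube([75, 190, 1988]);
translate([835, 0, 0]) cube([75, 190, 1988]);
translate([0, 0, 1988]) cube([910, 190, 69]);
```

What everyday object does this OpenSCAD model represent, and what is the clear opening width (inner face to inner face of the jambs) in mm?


A door frame. The clear opening width is 760 mm.

Two 1988 mm tall posts with a header on top — a door frame. The left jamb is 75 mm wide at x = 0; the right jamb starts at x = 835. The clear opening is 835 − 75 = 760 mm.


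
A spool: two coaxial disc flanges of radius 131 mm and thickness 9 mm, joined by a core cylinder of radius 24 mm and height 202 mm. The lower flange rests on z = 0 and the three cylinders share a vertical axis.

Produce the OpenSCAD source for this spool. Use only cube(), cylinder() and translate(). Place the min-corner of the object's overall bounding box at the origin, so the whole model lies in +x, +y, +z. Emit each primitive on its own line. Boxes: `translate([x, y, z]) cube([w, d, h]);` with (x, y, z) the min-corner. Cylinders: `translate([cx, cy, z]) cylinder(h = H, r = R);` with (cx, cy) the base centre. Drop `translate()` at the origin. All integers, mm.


translate([131, 131, 0]) cylinder(h = 9, r = 131);
translate([131, 131, 9]) cylinder(h = 202, r = 24);
translate([131, 131, 211]) cylinder(h = 9, r = 131);


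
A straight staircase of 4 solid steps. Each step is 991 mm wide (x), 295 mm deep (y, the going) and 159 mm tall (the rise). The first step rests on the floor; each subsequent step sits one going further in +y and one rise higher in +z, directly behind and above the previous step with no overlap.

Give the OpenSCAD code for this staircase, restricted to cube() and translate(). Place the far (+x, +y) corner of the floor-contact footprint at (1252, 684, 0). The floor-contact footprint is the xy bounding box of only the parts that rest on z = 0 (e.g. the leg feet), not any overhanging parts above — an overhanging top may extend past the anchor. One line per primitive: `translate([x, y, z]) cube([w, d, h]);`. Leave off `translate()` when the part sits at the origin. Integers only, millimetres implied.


translate([261, 389, 0]) cube([991, 295, 159]);
translate([261, 684, 159]) cube([991, 295, 159]);
translate([261, 979, 318]) cube([991, 295, 159]);
translate([261, 1274, 477]) cube([991, 295, 159]);


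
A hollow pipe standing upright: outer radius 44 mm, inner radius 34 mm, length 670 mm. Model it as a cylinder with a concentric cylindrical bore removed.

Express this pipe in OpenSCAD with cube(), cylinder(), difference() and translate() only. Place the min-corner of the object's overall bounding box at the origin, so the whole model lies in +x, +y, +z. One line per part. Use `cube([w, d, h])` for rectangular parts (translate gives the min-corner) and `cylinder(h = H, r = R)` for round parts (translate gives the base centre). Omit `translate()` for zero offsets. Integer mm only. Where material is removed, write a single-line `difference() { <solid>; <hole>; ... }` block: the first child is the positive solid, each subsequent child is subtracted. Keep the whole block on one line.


difference() { translate([44, 44, 0]) cylinder(h = 670, r = 44); translate([44, 44, 0]) cylinder(h = 670, r = 34); }


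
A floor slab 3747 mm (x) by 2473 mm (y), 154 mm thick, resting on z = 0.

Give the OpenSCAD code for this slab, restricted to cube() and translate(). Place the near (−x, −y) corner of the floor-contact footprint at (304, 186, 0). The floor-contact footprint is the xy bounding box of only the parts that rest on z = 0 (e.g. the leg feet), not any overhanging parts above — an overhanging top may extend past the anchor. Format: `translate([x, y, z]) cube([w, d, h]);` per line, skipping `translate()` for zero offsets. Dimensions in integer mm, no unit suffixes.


translate([304, 186, 0]) cube([3747, 2473, 154]);


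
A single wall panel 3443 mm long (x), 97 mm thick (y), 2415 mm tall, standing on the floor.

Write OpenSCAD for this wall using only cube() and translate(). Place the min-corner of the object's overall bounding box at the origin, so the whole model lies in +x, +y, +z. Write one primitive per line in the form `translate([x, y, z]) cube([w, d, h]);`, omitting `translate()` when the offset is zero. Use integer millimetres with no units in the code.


cube([3443, 97, 2415]);


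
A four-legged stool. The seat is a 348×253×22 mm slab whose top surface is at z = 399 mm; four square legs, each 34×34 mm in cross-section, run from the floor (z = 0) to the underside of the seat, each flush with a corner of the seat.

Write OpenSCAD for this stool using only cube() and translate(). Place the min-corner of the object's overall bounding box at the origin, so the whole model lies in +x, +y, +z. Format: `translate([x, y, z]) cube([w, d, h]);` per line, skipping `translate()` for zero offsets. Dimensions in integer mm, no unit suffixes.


translate([0, 0, 377]) cube([348, 253, 22]);
cube([34, 34, 377]);
translate([314, 0, 0]) cube([34, 34, 377]);
translate([0, 219, 0]) cube([34, 34, 377]);
translate([314, 219, 0]) cube([34, 34, 377]);


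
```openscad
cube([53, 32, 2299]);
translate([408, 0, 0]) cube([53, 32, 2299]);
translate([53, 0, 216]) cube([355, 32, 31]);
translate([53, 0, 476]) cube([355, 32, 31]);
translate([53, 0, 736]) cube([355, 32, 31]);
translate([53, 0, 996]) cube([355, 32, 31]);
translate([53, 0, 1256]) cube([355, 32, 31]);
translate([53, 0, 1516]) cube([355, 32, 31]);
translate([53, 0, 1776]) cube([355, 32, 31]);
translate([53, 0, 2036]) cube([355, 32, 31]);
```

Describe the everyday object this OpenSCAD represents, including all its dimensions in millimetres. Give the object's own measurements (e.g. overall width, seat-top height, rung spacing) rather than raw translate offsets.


A straight ladder. Two 53×32 mm vertical rails, 2299 mm tall, stand 461 mm apart (outside-to-outside) with their front faces coplanar on the −y side. 8 rungs, each 32 mm deep and 31 mm tall, span between the inner faces of the rails, front faces flush with the rails. The lowest rung's underside is at z = 216 mm and rungs are spaced 260 mm apart (underside to underside).


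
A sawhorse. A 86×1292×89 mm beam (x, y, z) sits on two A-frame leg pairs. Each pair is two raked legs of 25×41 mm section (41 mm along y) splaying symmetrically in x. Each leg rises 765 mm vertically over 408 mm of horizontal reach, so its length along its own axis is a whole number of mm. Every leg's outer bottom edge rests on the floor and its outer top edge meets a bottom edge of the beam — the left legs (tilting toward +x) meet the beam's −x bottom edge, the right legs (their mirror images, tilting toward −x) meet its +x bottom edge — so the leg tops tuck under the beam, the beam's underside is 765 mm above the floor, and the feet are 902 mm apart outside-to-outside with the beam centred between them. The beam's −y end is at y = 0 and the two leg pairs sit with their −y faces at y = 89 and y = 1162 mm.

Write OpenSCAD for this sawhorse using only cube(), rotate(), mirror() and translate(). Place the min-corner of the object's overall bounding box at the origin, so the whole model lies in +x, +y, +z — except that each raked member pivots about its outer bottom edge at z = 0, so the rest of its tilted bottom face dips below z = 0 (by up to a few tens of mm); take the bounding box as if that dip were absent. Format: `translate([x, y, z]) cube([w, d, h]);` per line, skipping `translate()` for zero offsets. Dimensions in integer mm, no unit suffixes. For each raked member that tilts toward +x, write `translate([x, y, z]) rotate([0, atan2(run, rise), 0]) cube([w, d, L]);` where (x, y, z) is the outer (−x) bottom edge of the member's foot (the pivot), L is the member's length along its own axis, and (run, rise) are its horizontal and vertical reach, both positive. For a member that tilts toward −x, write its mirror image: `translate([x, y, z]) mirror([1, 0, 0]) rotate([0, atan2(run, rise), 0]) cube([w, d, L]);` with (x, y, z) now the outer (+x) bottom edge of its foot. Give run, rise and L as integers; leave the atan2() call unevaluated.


translate([408, 0, 765]) cube([86, 1292, 89]);
translate([0, 89, 0]) rotate([0, atan2(408, 765), 0]) cube([25, 41, 867]);
translate([902, 89, 0]) mirror([1, 0, 0]) rotate([0, atan2(408, 765), 0]) cube([25, 41, 867]);
translate([0, 1162, 0]) rotate([0, atan2(408, 765), 0]) cube([25, 41, 867]);
translate([902, 1162, 0]) mirror([1, 0, 0]) rotate([0, atan2(408, 765), 0]) cube([25, 41, 867]);


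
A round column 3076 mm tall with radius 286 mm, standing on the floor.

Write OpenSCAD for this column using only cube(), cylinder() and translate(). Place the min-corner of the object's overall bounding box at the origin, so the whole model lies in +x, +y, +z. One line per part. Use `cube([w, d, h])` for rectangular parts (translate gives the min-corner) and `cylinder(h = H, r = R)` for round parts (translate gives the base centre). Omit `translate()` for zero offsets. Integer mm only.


translate([286, 286, 0]) cylinder(h = 3076, r = 286);


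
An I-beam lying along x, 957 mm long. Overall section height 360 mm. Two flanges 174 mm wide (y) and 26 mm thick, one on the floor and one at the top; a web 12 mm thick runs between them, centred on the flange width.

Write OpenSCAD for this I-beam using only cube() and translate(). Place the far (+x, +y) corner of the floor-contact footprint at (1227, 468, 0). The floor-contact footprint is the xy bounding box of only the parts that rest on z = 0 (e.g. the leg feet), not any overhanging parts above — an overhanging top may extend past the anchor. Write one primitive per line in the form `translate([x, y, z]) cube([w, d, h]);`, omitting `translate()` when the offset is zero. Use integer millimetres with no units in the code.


translate([270, 294, 0]) cube([957, 174, 26]);
translate([270, 375, 26]) cube([957, 12, 308]);
translate([270, 294, 334]) cube([957, 174, 26]);


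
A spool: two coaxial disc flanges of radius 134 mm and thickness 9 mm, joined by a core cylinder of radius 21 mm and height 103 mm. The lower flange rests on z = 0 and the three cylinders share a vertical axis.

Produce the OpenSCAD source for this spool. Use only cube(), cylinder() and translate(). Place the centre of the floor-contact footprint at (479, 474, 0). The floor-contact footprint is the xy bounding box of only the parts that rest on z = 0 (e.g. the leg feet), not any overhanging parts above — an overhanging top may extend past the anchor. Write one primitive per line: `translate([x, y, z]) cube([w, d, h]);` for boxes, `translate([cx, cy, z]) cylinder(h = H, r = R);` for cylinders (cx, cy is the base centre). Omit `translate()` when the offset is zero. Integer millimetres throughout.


translate([479, 474, 0]) cylinder(h = 9, r = 134);
translate([479, 474, 9]) cylinder(h = 103, r = 21);
translate([479, 474, 112]) cylinder(h = 9, r = 134);


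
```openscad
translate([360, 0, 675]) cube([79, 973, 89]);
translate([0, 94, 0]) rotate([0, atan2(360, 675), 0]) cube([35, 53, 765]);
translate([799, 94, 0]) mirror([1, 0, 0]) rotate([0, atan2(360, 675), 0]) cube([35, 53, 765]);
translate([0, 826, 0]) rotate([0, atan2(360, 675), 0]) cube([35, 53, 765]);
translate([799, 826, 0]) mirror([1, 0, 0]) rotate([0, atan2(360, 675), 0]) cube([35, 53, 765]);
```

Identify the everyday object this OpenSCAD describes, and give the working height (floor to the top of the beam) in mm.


A sawhorse. The overall height is 764 mm.

A beam across two mirrored pairs of raked legs — a sawhorse. The beam's underside is at z = 675 (matching the legs' vertical rise in atan2(360, 675)) and the beam is 89 mm tall, so its top is at 675 + 89 = 764 mm. The raked legs top out at the beam's underside, so that is the highest point.


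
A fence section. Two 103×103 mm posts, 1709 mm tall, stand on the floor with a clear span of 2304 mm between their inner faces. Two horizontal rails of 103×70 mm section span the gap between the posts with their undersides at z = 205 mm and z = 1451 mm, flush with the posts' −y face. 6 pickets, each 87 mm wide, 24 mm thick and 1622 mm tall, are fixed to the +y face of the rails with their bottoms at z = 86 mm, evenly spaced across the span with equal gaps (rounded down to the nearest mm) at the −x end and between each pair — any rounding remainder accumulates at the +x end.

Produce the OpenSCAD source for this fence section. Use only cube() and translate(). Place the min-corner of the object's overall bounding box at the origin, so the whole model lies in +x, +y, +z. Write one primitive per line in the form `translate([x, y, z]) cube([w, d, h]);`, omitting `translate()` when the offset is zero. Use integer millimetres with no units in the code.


cube([103, 103, 1709]);
translate([2407, 0, 0]) cube([103, 103, 1709]);
translate([103, 0, 205]) cube([2304, 103, 70]);
translate([103, 0, 1451]) cube([2304, 103, 70]);
translate([357, 103, 86]) cube([87, 24, 1622]);
translate([698, 103, 86]) cube([87, 24, 1622]);
translate([1039, 103, 86]) cube([87, 24, 1622]);
translate([1380, 103, 86]) cube([87, 24, 1622]);
translate([1721, 103, 86]) cube([87, 24, 1622]);
translate([2062, 103, 86]) cube([87, 24, 1622]);


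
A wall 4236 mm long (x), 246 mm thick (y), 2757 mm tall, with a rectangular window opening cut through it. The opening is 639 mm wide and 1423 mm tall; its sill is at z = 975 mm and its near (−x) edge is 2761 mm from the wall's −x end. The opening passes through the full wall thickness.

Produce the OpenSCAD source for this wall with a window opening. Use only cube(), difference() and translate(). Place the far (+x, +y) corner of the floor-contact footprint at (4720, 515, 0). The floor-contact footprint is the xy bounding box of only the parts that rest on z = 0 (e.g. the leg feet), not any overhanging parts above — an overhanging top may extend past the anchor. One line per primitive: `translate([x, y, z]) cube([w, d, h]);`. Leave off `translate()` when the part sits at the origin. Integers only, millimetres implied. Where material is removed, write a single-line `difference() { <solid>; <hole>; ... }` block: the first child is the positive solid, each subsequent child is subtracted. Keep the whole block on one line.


difference() { translate([484, 269, 0]) cube([4236, 246, 2757]); translate([3245, 269, 975]) cube([639, 246, 1423]); }
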